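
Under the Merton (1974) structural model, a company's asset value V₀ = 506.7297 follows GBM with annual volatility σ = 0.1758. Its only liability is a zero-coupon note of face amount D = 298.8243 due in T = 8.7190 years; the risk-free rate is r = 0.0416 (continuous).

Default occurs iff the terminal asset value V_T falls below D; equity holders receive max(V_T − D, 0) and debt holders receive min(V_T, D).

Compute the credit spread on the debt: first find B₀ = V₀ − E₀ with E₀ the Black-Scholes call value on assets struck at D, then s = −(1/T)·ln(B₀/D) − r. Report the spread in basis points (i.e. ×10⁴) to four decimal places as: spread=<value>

spread=16.0445

d₁ = [ln(V₀/D) + (r + σ²/2)T] / (σ√T)
   = [ln(506.7297/298.8243) + (0.0416 + 0.5·0.1758²)·8.7190] / (0.1758·√8.7190)
   = [0.528122 + 0.497444] / 0.519101 = 1.975655
d₂ = d₁ − σ√T = 1.975655 − 0.519101 = 1.456554
N(d₁) = 0.975903,  N(d₂) = 0.927380,  e^(−rT) = 0.695788
E₀ = V₀·N(d₁) − D·e^(−rT)·N(d₂)
   = 506.7297·0.975903 − 298.8243·0.695788·0.927380 = 301.699728
B₀ = V₀ − E₀ = 506.7297 − 301.699728 = 205.029972
spread = −(1/T)·ln(B₀/D) − r = −(1/8.7190)·ln(205.029972/298.8243) − 0.0416 = 0.00160445
in basis points: 0.00160445 × 10⁴ = 16.0445 bp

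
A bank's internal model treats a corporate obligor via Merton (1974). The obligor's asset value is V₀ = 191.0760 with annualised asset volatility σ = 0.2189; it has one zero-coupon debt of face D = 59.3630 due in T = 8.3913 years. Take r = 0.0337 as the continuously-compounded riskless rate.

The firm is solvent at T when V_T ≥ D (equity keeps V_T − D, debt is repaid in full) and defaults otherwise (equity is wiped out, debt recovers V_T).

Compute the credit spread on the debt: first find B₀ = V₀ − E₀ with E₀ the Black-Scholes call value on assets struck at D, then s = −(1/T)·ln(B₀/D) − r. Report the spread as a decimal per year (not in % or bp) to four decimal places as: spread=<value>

spread=0.0006

d₁ = [ln(V₀/D) + (r + σ²/2)T] / (σ√T)
   = [ln(191.0760/59.3630) + (0.0337 + 0.5·0.2189²)·8.3913] / (0.2189·√8.3913)
   = [1.169000 + 0.483831] / 0.634104 = 2.606562
d₂ = d₁ − σ√T = 2.606562 − 0.634104 = 1.972458
N(d₁) = 0.995427,  N(d₂) = 0.975721,  e^(−rT) = 0.753680
E₀ = V₀·N(d₁) − D·e^(−rT)·N(d₂)
   = 191.0760·0.995427 − 59.3630·0.753680·0.975721 = 146.547758
B₀ = V₀ − E₀ = 191.0760 − 146.547758 = 44.528242
spread = −(1/T)·ln(B₀/D) − r = −(1/8.3913)·ln(44.528242/59.3630) − 0.0337 = 0.00056734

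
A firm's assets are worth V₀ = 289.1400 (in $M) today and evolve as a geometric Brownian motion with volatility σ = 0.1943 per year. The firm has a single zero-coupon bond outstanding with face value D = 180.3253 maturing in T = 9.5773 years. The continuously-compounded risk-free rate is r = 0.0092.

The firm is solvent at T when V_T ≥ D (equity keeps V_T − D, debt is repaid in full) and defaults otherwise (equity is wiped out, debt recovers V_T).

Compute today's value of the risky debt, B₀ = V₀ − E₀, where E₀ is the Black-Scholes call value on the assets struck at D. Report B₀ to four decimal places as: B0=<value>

d₁ = [ln(V₀/D) + (r + σ²/2)T] / (σ√T)
   = [ln(289.1400/180.3253) + (0.0092 + 0.5·0.1943²)·9.5773] / (0.1943·√9.5773)
   = [0.472149 + 0.268895] / 0.601304 = 1.232393
d₂ = d₁ − σ√T = 1.232393 − 0.601304 = 0.631088
N(d₁) = 0.891099,  N(d₂) = 0.736009,  e^(−rT) = 0.915659
E₀ = V₀·N(d₁) − D·e^(−rT)·N(d₂)
   = 289.1400·0.891099 − 180.3253·0.915659·0.736009 = 136.125136
B₀ = V₀ − E₀ = 289.1400 − 136.125136 = 153.014864

B0=153.0149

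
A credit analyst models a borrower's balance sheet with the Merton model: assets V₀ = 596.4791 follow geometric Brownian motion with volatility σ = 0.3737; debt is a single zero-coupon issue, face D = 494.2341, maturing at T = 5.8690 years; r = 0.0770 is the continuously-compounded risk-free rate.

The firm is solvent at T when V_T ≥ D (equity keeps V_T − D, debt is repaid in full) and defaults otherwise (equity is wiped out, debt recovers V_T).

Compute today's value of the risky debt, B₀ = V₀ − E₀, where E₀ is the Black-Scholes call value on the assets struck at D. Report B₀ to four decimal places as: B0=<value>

B0=262.2638

d₁ = [ln(V₀/D) + (r + σ²/2)T] / (σ√T)
   = [ln(596.4791/494.2341) + (0.0770 + 0.5·0.3737²)·5.8690] / (0.3737·√5.8690)
   = [0.188035 + 0.861721] / 0.905326 = 1.159533
d₂ = d₁ − σ√T = 1.159533 − 0.905326 = 0.254207
N(d₁) = 0.876881,  N(d₂) = 0.600332,  e^(−rT) = 0.636410
E₀ = V₀·N(d₁) − D·e^(−rT)·N(d₂)
   = 596.4791·0.876881 − 494.2341·0.636410·0.600332 = 334.215276
B₀ = V₀ − E₀ = 596.4791 − 334.215276 = 262.263824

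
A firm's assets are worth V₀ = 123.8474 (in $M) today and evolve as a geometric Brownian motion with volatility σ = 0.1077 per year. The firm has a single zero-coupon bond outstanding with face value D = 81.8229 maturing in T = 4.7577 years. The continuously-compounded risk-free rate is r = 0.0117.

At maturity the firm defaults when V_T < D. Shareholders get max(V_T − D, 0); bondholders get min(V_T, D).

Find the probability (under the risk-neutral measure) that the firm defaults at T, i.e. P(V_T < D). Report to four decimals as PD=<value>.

PD=0.0298

d₁ = [ln(V₀/D) + (r + σ²/2)T] / (σ√T)
   = [ln(123.8474/81.8229) + (0.0117 + 0.5·0.1077²)·4.7577] / (0.1077·√4.7577)
   = [0.414493 + 0.083258] / 0.234917 = 2.118839
d₂ = d₁ − σ√T = 2.118839 − 0.234917 = 1.883922
risk-neutral PD = N(−d₂) = N(-1.883922) = 0.029788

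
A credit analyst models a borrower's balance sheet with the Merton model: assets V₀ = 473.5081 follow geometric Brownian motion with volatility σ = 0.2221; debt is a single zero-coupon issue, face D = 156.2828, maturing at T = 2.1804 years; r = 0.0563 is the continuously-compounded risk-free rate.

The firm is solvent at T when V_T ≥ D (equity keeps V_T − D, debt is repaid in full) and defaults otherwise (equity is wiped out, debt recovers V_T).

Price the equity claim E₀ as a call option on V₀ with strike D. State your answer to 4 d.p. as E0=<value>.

E0=335.2810

d₁ = [ln(V₀/D) + (r + σ²/2)T] / (σ√T)
   = [ln(473.5081/156.2828) + (0.0563 + 0.5·0.2221²)·2.1804] / (0.2221·√2.1804)
   = [1.108502 + 0.176534] / 0.327957 = 3.918309
d₂ = d₁ − σ√T = 3.918309 − 0.327957 = 3.590352
N(d₁) = 0.999955,  N(d₂) = 0.999835,  e^(−rT) = 0.884479
E₀ = V₀·N(d₁) − D·e^(−rT)·N(d₂)
   = 473.5081·0.999955 − 156.2828·0.884479·0.999835 = 335.280959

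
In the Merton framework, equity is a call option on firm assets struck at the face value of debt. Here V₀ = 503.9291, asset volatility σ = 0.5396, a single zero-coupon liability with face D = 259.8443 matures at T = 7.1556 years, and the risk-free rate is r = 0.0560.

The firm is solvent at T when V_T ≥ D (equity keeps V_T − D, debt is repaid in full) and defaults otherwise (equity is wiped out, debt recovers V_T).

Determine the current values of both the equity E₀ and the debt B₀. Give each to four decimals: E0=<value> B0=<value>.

d₁ = [ln(V₀/D) + (r + σ²/2)T] / (σ√T)
   = [ln(503.9291/259.8443) + (0.0560 + 0.5·0.5396²)·7.1556] / (0.5396·√7.1556)
   = [0.662353 + 1.442455] / 1.443427 = 1.458201
d₂ = d₁ − σ√T = 1.458201 − 1.443427 = 0.014774
N(d₁) = 0.927607,  N(d₂) = 0.505894,  e^(−rT) = 0.669842
E₀ = V₀·N(d₁) − D·e^(−rT)·N(d₂)
   = 503.9291·0.927607 − 259.8443·0.669842·0.505894 = 379.395276
B₀ = V₀ − E₀ = 503.9291 − 379.395276 = 124.533824

E0=379.3953 B0=124.5338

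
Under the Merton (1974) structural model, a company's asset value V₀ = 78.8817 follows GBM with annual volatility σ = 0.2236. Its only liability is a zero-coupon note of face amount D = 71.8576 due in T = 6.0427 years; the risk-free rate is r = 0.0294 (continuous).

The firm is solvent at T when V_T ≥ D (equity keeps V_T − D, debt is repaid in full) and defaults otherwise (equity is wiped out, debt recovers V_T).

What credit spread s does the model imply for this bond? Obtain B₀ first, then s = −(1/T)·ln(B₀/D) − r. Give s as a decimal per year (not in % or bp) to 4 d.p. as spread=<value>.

spread=0.0218

d₁ = [ln(V₀/D) + (r + σ²/2)T] / (σ√T)
   = [ln(78.8817/71.8576) + (0.0294 + 0.5·0.2236²)·6.0427] / (0.2236·√6.0427)
   = [0.093263 + 0.328714] / 0.549651 = 0.767717
d₂ = d₁ − σ√T = 0.767717 − 0.549651 = 0.218065
N(d₁) = 0.778672,  N(d₂) = 0.586311,  e^(−rT) = 0.837231
E₀ = V₀·N(d₁) − D·e^(−rT)·N(d₂)
   = 78.8817·0.778672 − 71.8576·0.837231·0.586311 = 26.149704
B₀ = V₀ − E₀ = 78.8817 − 26.149704 = 52.731996
spread = −(1/T)·ln(B₀/D) − r = −(1/6.0427)·ln(52.731996/71.8576) − 0.0294 = 0.02181287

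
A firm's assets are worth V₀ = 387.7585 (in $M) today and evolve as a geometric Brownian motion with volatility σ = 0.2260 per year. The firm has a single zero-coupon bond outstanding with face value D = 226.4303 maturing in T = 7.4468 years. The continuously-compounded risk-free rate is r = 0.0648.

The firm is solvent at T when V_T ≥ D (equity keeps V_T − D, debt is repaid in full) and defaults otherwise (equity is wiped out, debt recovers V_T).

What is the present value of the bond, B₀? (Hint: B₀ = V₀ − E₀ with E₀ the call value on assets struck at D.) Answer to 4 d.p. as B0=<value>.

d₁ = [ln(V₀/D) + (r + σ²/2)T] / (σ√T)
   = [ln(387.7585/226.4303) + (0.0648 + 0.5·0.2260²)·7.4468] / (0.2260·√7.4468)
   = [0.537946 + 0.672729] / 0.616727 = 1.963063
d₂ = d₁ − σ√T = 1.963063 − 0.616727 = 1.346335
N(d₁) = 0.975181,  N(d₂) = 0.910903,  e^(−rT) = 0.617206
E₀ = V₀·N(d₁) − D·e^(−rT)·N(d₂)
   = 387.7585·0.975181 − 226.4303·0.617206·0.910903 = 250.832140
B₀ = V₀ − E₀ = 387.7585 − 250.832140 = 136.926360

B0=136.9264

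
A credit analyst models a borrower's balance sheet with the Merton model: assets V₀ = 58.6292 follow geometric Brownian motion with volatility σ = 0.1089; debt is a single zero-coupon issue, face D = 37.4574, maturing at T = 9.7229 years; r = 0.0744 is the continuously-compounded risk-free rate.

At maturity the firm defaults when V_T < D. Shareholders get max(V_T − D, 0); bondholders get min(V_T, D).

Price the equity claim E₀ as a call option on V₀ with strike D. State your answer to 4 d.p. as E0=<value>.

d₁ = [ln(V₀/D) + (r + σ²/2)T] / (σ√T)
   = [ln(58.6292/37.4574) + (0.0744 + 0.5·0.1089²)·9.7229] / (0.1089·√9.7229)
   = [0.448029 + 0.781037] / 0.339567 = 3.619505
d₂ = d₁ − σ√T = 3.619505 − 0.339567 = 3.279938
N(d₁) = 0.999852,  N(d₂) = 0.999481,  e^(−rT) = 0.485108
E₀ = V₀·N(d₁) − D·e^(−rT)·N(d₂)
   = 58.6292·0.999852 − 37.4574·0.485108·0.999481 = 40.459097

E0=40.4591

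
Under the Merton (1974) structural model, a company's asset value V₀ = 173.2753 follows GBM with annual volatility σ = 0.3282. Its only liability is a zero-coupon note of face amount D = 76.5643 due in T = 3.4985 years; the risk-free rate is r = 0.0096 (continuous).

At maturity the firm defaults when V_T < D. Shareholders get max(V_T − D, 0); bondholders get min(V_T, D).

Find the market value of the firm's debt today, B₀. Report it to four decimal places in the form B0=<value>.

d₁ = [ln(V₀/D) + (r + σ²/2)T] / (σ√T)
   = [ln(173.2753/76.5643) + (0.0096 + 0.5·0.3282²)·3.4985] / (0.3282·√3.4985)
   = [0.816751 + 0.222006] / 0.613874 = 1.692133
d₂ = d₁ − σ√T = 1.692133 − 0.613874 = 1.078259
N(d₁) = 0.954690,  N(d₂) = 0.859541,  e^(−rT) = 0.966972
E₀ = V₀·N(d₁) − D·e^(−rT)·N(d₂)
   = 173.2753·0.954690 − 76.5643·0.966972·0.859541 = 101.787570
B₀ = V₀ − E₀ = 173.2753 − 101.787570 = 71.487730

B0=71.4877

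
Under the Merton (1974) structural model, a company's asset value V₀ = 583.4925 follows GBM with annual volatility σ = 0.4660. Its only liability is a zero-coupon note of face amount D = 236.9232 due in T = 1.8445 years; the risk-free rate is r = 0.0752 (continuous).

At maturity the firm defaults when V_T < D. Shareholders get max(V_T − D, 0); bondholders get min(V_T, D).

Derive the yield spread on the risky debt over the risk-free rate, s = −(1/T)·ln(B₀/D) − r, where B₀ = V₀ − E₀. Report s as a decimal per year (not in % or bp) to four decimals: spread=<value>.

spread=0.0118

d₁ = [ln(V₀/D) + (r + σ²/2)T] / (σ√T)
   = [ln(583.4925/236.9232) + (0.0752 + 0.5·0.4660²)·1.8445] / (0.4660·√1.8445)
   = [0.901296 + 0.338979] / 0.632886 = 1.959713
d₂ = d₁ − σ√T = 1.959713 − 0.632886 = 1.326827
N(d₁) = 0.974985,  N(d₂) = 0.907717,  e^(−rT) = 0.870484
E₀ = V₀·N(d₁) − D·e^(−rT)·N(d₂)
   = 583.4925·0.974985 − 236.9232·0.870484·0.907717 = 381.691092
B₀ = V₀ − E₀ = 583.4925 − 381.691092 = 201.801408
spread = −(1/T)·ln(B₀/D) − r = −(1/1.8445)·ln(201.801408/236.9232) − 0.0752 = 0.01178940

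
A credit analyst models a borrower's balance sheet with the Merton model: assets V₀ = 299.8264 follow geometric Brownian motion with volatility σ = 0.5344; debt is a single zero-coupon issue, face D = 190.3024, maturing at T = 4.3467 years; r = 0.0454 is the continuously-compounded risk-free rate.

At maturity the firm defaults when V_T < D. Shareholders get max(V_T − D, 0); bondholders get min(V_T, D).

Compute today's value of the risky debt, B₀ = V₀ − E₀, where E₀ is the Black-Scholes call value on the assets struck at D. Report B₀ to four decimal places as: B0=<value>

d₁ = [ln(V₀/D) + (r + σ²/2)T] / (σ√T)
   = [ln(299.8264/190.3024) + (0.0454 + 0.5·0.5344²)·4.3467] / (0.5344·√4.3467)
   = [0.454589 + 0.818013] / 1.114157 = 1.142211
d₂ = d₁ − σ√T = 1.142211 − 1.114157 = 0.028054
N(d₁) = 0.873317,  N(d₂) = 0.511191,  e^(−rT) = 0.820911
E₀ = V₀·N(d₁) − D·e^(−rT)·N(d₂)
   = 299.8264·0.873317 − 190.3024·0.820911·0.511191 = 181.984539
B₀ = V₀ − E₀ = 299.8264 − 181.984539 = 117.841861

B0=117.8419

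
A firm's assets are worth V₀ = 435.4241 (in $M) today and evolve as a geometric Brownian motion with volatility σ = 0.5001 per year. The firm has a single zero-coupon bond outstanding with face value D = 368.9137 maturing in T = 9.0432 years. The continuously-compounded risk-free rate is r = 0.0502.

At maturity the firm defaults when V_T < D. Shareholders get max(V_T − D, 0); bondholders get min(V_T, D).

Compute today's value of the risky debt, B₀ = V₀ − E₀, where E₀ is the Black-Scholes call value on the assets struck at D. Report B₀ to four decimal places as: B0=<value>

d₁ = [ln(V₀/D) + (r + σ²/2)T] / (σ√T)
   = [ln(435.4241/368.9137) + (0.0502 + 0.5·0.5001²)·9.0432] / (0.5001·√9.0432)
   = [0.165758 + 1.584821] / 1.503896 = 1.164029
d₂ = d₁ − σ√T = 1.164029 − 1.503896 = -0.339868
N(d₁) = 0.877794,  N(d₂) = 0.366978,  e^(−rT) = 0.635103
E₀ = V₀·N(d₁) − D·e^(−rT)·N(d₂)
   = 435.4241·0.877794 − 368.9137·0.635103·0.366978 = 296.230325
B₀ = V₀ − E₀ = 435.4241 − 296.230325 = 139.193775

B0=139.1938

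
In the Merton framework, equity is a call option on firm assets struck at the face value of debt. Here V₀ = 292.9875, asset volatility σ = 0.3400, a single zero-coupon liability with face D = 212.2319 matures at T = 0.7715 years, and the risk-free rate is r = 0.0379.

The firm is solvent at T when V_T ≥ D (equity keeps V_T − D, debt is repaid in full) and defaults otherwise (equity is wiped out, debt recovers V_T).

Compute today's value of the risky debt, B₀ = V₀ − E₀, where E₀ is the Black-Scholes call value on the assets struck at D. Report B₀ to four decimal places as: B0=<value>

B0=201.8385

d₁ = [ln(V₀/D) + (r + σ²/2)T] / (σ√T)
   = [ln(292.9875/212.2319) + (0.0379 + 0.5·0.3400²)·0.7715] / (0.3400·√0.7715)
   = [0.322450 + 0.073833] / 0.298639 = 1.326962
d₂ = d₁ − σ√T = 1.326962 − 0.298639 = 1.028323
N(d₁) = 0.907739,  N(d₂) = 0.848101,  e^(−rT) = 0.971183
E₀ = V₀·N(d₁) − D·e^(−rT)·N(d₂)
   = 292.9875·0.907739 − 212.2319·0.971183·0.848101 = 91.149006
B₀ = V₀ − E₀ = 292.9875 − 91.149006 = 201.838494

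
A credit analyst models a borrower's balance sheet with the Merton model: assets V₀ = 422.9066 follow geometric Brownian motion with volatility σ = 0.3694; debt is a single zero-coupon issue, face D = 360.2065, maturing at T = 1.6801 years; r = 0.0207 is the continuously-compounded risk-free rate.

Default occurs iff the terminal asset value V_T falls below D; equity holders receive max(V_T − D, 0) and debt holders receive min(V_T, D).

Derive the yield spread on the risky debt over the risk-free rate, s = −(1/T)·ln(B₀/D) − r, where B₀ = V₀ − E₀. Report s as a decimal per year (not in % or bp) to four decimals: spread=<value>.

d₁ = [ln(V₀/D) + (r + σ²/2)T] / (σ√T)
   = [ln(422.9066/360.2065) + (0.0207 + 0.5·0.3694²)·1.6801] / (0.3694·√1.6801)
   = [0.160474 + 0.149408] / 0.478811 = 0.647190
d₂ = d₁ − σ√T = 0.647190 − 0.478811 = 0.168379
N(d₁) = 0.741246,  N(d₂) = 0.566857,  e^(−rT) = 0.965820
E₀ = V₀·N(d₁) − D·e^(−rT)·N(d₂)
   = 422.9066·0.741246 − 360.2065·0.965820·0.566857 = 116.271058
B₀ = V₀ − E₀ = 422.9066 − 116.271058 = 306.635542
spread = −(1/T)·ln(B₀/D) − r = −(1/1.6801)·ln(306.635542/360.2065) − 0.0207 = 0.07513810

spread=0.0751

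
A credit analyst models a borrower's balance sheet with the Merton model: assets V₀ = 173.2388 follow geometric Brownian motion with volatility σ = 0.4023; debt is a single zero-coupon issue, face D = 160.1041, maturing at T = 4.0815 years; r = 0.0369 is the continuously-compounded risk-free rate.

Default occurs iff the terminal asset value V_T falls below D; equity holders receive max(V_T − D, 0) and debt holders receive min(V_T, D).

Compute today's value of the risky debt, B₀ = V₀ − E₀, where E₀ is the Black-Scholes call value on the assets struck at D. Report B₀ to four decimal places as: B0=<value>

B0=104.5924

d₁ = [ln(V₀/D) + (r + σ²/2)T] / (σ√T)
   = [ln(173.2388/160.1041) + (0.0369 + 0.5·0.4023²)·4.0815] / (0.4023·√4.0815)
   = [0.078847 + 0.480893] / 0.812756 = 0.688694
d₂ = d₁ − σ√T = 0.688694 − 0.812756 = -0.124061
N(d₁) = 0.754492,  N(d₂) = 0.450633,  e^(−rT) = 0.860185
E₀ = V₀·N(d₁) − D·e^(−rT)·N(d₂)
   = 173.2388·0.754492 − 160.1041·0.860185·0.450633 = 68.646444
B₀ = V₀ − E₀ = 173.2388 − 68.646444 = 104.592356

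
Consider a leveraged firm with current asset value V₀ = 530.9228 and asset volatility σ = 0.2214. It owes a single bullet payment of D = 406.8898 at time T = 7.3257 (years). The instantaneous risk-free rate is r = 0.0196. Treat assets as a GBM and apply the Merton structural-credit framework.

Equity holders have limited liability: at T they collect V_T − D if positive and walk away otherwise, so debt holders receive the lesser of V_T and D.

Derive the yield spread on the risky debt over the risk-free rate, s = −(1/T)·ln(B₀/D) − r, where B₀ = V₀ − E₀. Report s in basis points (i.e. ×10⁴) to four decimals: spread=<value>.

d₁ = [ln(V₀/D) + (r + σ²/2)T] / (σ√T)
   = [ln(530.9228/406.8898) + (0.0196 + 0.5·0.2214²)·7.3257] / (0.2214·√7.3257)
   = [0.266074 + 0.323129] / 0.599242 = 0.983248
d₂ = d₁ − σ√T = 0.983248 − 0.599242 = 0.384006
N(d₁) = 0.837257,  N(d₂) = 0.649513,  e^(−rT) = 0.866248
E₀ = V₀·N(d₁) − D·e^(−rT)·N(d₂)
   = 530.9228·0.837257 − 406.8898·0.866248·0.649513 = 215.586700
B₀ = V₀ − E₀ = 530.9228 − 215.586700 = 315.336100
spread = −(1/T)·ln(B₀/D) − r = −(1/7.3257)·ln(315.336100/406.8898) − 0.0196 = 0.01519576
in basis points: 0.01519576 × 10⁴ = 151.9576 bp

spread=151.9576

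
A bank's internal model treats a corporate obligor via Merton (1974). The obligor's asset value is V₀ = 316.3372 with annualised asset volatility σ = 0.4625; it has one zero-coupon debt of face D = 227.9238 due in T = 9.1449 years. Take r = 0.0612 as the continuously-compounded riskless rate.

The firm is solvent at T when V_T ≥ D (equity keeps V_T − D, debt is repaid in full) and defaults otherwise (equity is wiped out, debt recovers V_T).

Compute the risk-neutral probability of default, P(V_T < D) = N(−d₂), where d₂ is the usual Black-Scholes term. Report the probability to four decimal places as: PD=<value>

d₁ = [ln(V₀/D) + (r + σ²/2)T] / (σ√T)
   = [ln(316.3372/227.9238) + (0.0612 + 0.5·0.4625²)·9.1449] / (0.4625·√9.1449)
   = [0.327797 + 1.537744] / 1.398625 = 1.333839
d₂ = d₁ − σ√T = 1.333839 − 1.398625 = -0.064785
risk-neutral PD = N(−d₂) = N(0.064785) = 0.525828

PD=0.5258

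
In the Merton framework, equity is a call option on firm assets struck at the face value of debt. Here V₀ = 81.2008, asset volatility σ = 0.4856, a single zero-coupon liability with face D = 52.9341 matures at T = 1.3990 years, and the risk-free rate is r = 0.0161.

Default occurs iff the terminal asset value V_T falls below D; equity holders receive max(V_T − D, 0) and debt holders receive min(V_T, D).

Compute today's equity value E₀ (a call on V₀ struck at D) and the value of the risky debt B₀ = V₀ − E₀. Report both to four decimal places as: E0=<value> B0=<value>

d₁ = [ln(V₀/D) + (r + σ²/2)T] / (σ√T)
   = [ln(81.2008/52.9341) + (0.0161 + 0.5·0.4856²)·1.3990] / (0.4856·√1.3990)
   = [0.427877 + 0.187471] / 0.574364 = 1.071356
d₂ = d₁ − σ√T = 1.071356 − 0.574364 = 0.496991
N(d₁) = 0.857995,  N(d₂) = 0.690402,  e^(−rT) = 0.977728
E₀ = V₀·N(d₁) − D·e^(−rT)·N(d₂)
   = 81.2008·0.857995 − 52.9341·0.977728·0.690402 = 33.938024
B₀ = V₀ − E₀ = 81.2008 − 33.938024 = 47.262776

E0=33.9380 B0=47.2628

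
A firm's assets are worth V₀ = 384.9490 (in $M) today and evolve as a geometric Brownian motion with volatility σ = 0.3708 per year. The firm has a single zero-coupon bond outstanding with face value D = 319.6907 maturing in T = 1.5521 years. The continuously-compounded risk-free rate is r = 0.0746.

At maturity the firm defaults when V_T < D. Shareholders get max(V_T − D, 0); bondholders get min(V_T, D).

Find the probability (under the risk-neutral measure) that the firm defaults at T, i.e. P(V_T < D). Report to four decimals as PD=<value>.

PD=0.3366

d₁ = [ln(V₀/D) + (r + σ²/2)T] / (σ√T)
   = [ln(384.9490/319.6907) + (0.0746 + 0.5·0.3708²)·1.5521] / (0.3708·√1.5521)
   = [0.185757 + 0.222488] / 0.461955 = 0.883733
d₂ = d₁ − σ√T = 0.883733 − 0.461955 = 0.421778
risk-neutral PD = N(−d₂) = N(-0.421778) = 0.336594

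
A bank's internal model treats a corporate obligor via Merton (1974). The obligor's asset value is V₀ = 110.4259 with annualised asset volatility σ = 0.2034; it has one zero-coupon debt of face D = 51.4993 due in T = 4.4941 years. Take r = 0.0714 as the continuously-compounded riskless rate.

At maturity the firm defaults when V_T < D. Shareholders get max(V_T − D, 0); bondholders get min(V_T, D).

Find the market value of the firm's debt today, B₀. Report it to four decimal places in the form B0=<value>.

B0=37.3111

d₁ = [ln(V₀/D) + (r + σ²/2)T] / (σ√T)
   = [ln(110.4259/51.4993) + (0.0714 + 0.5·0.2034²)·4.4941] / (0.2034·√4.4941)
   = [0.762776 + 0.413843] / 0.431194 = 2.728749
d₂ = d₁ − σ√T = 2.728749 − 0.431194 = 2.297556
N(d₁) = 0.996821,  N(d₂) = 0.989206,  e^(−rT) = 0.725511
E₀ = V₀·N(d₁) − D·e^(−rT)·N(d₂)
   = 110.4259·0.996821 − 51.4993·0.725511·0.989206 = 73.114846
B₀ = V₀ − E₀ = 110.4259 − 73.114846 = 37.311054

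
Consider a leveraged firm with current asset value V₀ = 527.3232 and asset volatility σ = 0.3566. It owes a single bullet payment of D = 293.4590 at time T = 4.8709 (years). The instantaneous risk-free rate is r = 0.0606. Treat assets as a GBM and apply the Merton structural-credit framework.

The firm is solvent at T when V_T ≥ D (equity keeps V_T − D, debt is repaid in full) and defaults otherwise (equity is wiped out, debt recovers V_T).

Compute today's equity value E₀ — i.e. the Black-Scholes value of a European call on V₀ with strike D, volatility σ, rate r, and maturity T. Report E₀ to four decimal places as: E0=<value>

E0=325.6238

d₁ = [ln(V₀/D) + (r + σ²/2)T] / (σ√T)
   = [ln(527.3232/293.4590) + (0.0606 + 0.5·0.3566²)·4.8709] / (0.3566·√4.8709)
   = [0.586076 + 0.604877] / 0.787020 = 1.513243
d₂ = d₁ − σ√T = 1.513243 − 0.787020 = 0.726222
N(d₁) = 0.934891,  N(d₂) = 0.766149,  e^(−rT) = 0.744400
E₀ = V₀·N(d₁) − D·e^(−rT)·N(d₂)
   = 527.3232·0.934891 − 293.4590·0.744400·0.766149 = 325.623799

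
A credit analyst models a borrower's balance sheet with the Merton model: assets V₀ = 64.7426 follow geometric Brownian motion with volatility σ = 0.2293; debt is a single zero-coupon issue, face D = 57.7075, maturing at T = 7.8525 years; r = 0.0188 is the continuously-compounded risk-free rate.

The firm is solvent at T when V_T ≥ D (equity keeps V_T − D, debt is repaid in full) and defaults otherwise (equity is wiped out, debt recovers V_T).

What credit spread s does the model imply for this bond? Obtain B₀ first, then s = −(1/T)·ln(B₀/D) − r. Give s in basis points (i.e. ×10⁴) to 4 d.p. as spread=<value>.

d₁ = [ln(V₀/D) + (r + σ²/2)T] / (σ√T)
   = [ln(64.7426/57.7075) + (0.0188 + 0.5·0.2293²)·7.8525] / (0.2293·√7.8525)
   = [0.115032 + 0.354063] / 0.642552 = 0.730051
d₂ = d₁ − σ√T = 0.730051 − 0.642552 = 0.087500
N(d₁) = 0.767321,  N(d₂) = 0.534863,  e^(−rT) = 0.862753
E₀ = V₀·N(d₁) − D·e^(−rT)·N(d₂)
   = 64.7426·0.767321 − 57.7075·0.862753·0.534863 = 23.048948
B₀ = V₀ − E₀ = 64.7426 − 23.048948 = 41.693652
spread = −(1/T)·ln(B₀/D) − r = −(1/7.8525)·ln(41.693652/57.7075) − 0.0188 = 0.02259297
in basis points: 0.02259297 × 10⁴ = 225.9297 bp

spread=225.9297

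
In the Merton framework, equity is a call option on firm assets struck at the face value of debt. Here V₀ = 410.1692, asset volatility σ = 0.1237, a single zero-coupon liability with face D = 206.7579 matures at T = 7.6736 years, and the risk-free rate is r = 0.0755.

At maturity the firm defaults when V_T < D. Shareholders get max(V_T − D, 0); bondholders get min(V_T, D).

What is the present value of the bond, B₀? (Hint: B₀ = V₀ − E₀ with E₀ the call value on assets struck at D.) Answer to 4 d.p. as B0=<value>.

d₁ = [ln(V₀/D) + (r + σ²/2)T] / (σ√T)
   = [ln(410.1692/206.7579) + (0.0755 + 0.5·0.1237²)·7.6736] / (0.1237·√7.6736)
   = [0.685021 + 0.638066] / 0.342665 = 3.861173
d₂ = d₁ − σ√T = 3.861173 − 0.342665 = 3.518509
N(d₁) = 0.999944,  N(d₂) = 0.999783,  e^(−rT) = 0.560259
E₀ = V₀·N(d₁) − D·e^(−rT)·N(d₂)
   = 410.1692·0.999944 − 206.7579·0.560259·0.999783 = 294.333300
B₀ = V₀ − E₀ = 410.1692 − 294.333300 = 115.835900

B0=115.8359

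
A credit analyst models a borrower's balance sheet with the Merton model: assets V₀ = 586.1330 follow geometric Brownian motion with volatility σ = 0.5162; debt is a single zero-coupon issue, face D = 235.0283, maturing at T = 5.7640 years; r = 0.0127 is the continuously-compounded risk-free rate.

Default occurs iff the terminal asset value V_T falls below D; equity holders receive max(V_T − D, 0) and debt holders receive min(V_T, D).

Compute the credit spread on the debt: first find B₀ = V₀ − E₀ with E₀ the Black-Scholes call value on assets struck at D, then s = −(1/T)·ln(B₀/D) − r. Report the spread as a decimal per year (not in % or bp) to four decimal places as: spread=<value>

spread=0.0430

d₁ = [ln(V₀/D) + (r + σ²/2)T] / (σ√T)
   = [ln(586.1330/235.0283) + (0.0127 + 0.5·0.5162²)·5.7640] / (0.5162·√5.7640)
   = [0.913841 + 0.841148] / 1.239310 = 1.416101
d₂ = d₁ − σ√T = 1.416101 − 1.239310 = 0.176791
N(d₁) = 0.921627,  N(d₂) = 0.570164,  e^(−rT) = 0.929412
E₀ = V₀·N(d₁) − D·e^(−rT)·N(d₂)
   = 586.1330·0.921627 − 235.0283·0.929412·0.570164 = 415.650489
B₀ = V₀ − E₀ = 586.1330 − 415.650489 = 170.482511
spread = −(1/T)·ln(B₀/D) − r = −(1/5.7640)·ln(170.482511/235.0283) − 0.0127 = 0.04300319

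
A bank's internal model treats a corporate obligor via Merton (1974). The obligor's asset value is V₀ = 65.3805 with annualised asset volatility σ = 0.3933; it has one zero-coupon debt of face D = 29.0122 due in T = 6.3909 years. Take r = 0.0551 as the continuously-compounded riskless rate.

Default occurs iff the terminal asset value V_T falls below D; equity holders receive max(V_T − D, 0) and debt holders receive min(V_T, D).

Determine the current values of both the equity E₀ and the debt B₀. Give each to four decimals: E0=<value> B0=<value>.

d₁ = [ln(V₀/D) + (r + σ²/2)T] / (σ√T)
   = [ln(65.3805/29.0122) + (0.0551 + 0.5·0.3933²)·6.3909] / (0.3933·√6.3909)
   = [0.812508 + 0.846426] / 0.994271 = 1.668492
d₂ = d₁ − σ√T = 1.668492 − 0.994271 = 0.674221
N(d₁) = 0.952391,  N(d₂) = 0.749914,  e^(−rT) = 0.703183
E₀ = V₀·N(d₁) − D·e^(−rT)·N(d₂)
   = 65.3805·0.952391 − 29.0122·0.703183·0.749914 = 46.968885
B₀ = V₀ − E₀ = 65.3805 − 46.968885 = 18.411615

E0=46.9689 B0=18.4116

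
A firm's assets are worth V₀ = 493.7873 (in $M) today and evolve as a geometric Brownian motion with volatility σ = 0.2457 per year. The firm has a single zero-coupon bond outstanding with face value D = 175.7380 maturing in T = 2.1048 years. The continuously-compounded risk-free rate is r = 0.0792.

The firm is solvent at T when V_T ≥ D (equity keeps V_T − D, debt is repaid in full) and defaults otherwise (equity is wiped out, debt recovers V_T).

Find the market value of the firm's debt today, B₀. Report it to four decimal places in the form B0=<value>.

B0=148.7446

d₁ = [ln(V₀/D) + (r + σ²/2)T] / (σ√T)
   = [ln(493.7873/175.7380) + (0.0792 + 0.5·0.2457²)·2.1048] / (0.2457·√2.1048)
   = [1.033111 + 0.230232] / 0.356460 = 3.544137
d₂ = d₁ − σ√T = 3.544137 − 0.356460 = 3.187678
N(d₁) = 0.999803,  N(d₂) = 0.999283,  e^(−rT) = 0.846453
E₀ = V₀·N(d₁) − D·e^(−rT)·N(d₂)
   = 493.7873·0.999803 − 175.7380·0.846453·0.999283 = 345.042697
B₀ = V₀ − E₀ = 493.7873 − 345.042697 = 148.744603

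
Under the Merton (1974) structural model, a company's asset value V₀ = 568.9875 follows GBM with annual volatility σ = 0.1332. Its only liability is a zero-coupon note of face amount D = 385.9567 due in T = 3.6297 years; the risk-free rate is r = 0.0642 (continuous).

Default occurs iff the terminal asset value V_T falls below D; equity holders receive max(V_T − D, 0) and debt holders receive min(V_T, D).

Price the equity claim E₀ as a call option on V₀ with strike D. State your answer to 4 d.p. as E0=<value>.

d₁ = [ln(V₀/D) + (r + σ²/2)T] / (σ√T)
   = [ln(568.9875/385.9567) + (0.0642 + 0.5·0.1332²)·3.6297] / (0.1332·√3.6297)
   = [0.388133 + 0.265226] / 0.253770 = 2.574617
d₂ = d₁ − σ√T = 2.574617 − 0.253770 = 2.320847
N(d₁) = 0.994982,  N(d₂) = 0.989852,  e^(−rT) = 0.792132
E₀ = V₀·N(d₁) − D·e^(−rT)·N(d₂)
   = 568.9875·0.994982 − 385.9567·0.792132·0.989852 = 263.506164

E0=263.5062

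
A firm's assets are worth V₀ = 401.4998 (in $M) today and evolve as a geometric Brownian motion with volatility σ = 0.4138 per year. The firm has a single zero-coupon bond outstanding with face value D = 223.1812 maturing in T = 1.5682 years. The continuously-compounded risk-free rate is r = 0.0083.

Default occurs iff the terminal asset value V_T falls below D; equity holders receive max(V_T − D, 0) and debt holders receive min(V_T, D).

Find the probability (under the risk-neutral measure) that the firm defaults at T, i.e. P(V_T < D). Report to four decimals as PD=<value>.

PD=0.1843

d₁ = [ln(V₀/D) + (r + σ²/2)T] / (σ√T)
   = [ln(401.4998/223.1812) + (0.0083 + 0.5·0.4138²)·1.5682] / (0.4138·√1.5682)
   = [0.587223 + 0.147278] / 0.518193 = 1.417428
d₂ = d₁ − σ√T = 1.417428 − 0.518193 = 0.899236
risk-neutral PD = N(−d₂) = N(-0.899236) = 0.184264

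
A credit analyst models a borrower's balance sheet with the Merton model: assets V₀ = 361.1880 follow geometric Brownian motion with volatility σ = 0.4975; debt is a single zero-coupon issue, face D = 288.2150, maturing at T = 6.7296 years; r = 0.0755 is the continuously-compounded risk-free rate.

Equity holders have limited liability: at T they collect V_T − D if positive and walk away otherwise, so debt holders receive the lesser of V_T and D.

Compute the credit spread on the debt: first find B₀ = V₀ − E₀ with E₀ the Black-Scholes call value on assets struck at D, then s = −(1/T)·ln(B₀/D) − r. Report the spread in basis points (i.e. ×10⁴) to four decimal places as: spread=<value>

d₁ = [ln(V₀/D) + (r + σ²/2)T] / (σ√T)
   = [ln(361.1880/288.2150) + (0.0755 + 0.5·0.4975²)·6.7296] / (0.4975·√6.7296)
   = [0.225692 + 1.340894] / 1.290588 = 1.213854
d₂ = d₁ − σ√T = 1.213854 − 1.290588 = -0.076734
N(d₁) = 0.887598,  N(d₂) = 0.469417,  e^(−rT) = 0.601647
E₀ = V₀·N(d₁) − D·e^(−rT)·N(d₂)
   = 361.1880·0.887598 − 288.2150·0.601647·0.469417 = 239.191152
B₀ = V₀ − E₀ = 361.1880 − 239.191152 = 121.996848
spread = −(1/T)·ln(B₀/D) − r = −(1/6.7296)·ln(121.996848/288.2150) − 0.0755 = 0.05225076
in basis points: 0.05225076 × 10⁴ = 522.5076 bp

spread=522.5076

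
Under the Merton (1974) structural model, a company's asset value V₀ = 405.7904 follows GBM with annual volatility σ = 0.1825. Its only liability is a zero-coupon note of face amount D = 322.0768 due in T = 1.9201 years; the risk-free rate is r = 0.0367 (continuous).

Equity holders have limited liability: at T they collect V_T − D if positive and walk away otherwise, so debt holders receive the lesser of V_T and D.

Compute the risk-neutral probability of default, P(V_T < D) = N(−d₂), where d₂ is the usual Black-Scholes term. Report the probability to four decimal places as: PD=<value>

d₁ = [ln(V₀/D) + (r + σ²/2)T] / (σ√T)
   = [ln(405.7904/322.0768) + (0.0367 + 0.5·0.1825²)·1.9201] / (0.1825·√1.9201)
   = [0.231047 + 0.102443] / 0.252886 = 1.318737
d₂ = d₁ − σ√T = 1.318737 − 0.252886 = 1.065851
risk-neutral PD = N(−d₂) = N(-1.065851) = 0.143246

PD=0.1432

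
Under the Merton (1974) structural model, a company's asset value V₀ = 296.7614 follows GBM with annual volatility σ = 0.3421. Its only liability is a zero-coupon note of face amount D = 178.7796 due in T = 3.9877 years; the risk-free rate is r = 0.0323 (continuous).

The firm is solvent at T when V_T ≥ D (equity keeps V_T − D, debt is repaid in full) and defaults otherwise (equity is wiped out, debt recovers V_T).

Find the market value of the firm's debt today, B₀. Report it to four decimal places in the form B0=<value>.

B0=143.6591

d₁ = [ln(V₀/D) + (r + σ²/2)T] / (σ√T)
   = [ln(296.7614/178.7796) + (0.0323 + 0.5·0.3421²)·3.9877] / (0.3421·√3.9877)
   = [0.506775 + 0.362148] / 0.683147 = 1.271940
d₂ = d₁ − σ√T = 1.271940 − 0.683147 = 0.588793
N(d₁) = 0.898303,  N(d₂) = 0.722000,  e^(−rT) = 0.879147
E₀ = V₀·N(d₁) − D·e^(−rT)·N(d₂)
   = 296.7614·0.898303 − 178.7796·0.879147·0.722000 = 153.102261
B₀ = V₀ − E₀ = 296.7614 − 153.102261 = 143.659139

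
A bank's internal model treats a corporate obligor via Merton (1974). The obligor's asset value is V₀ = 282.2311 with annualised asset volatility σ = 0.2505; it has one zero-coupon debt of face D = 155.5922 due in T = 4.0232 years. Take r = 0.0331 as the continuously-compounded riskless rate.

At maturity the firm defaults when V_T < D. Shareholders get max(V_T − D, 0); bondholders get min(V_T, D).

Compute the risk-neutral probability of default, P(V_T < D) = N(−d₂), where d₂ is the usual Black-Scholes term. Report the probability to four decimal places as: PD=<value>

PD=0.1153

d₁ = [ln(V₀/D) + (r + σ²/2)T] / (σ√T)
   = [ln(282.2311/155.5922) + (0.0331 + 0.5·0.2505²)·4.0232] / (0.2505·√4.0232)
   = [0.595488 + 0.259396] / 0.502451 = 1.701428
d₂ = d₁ − σ√T = 1.701428 − 0.502451 = 1.198978
risk-neutral PD = N(−d₂) = N(-1.198978) = 0.115268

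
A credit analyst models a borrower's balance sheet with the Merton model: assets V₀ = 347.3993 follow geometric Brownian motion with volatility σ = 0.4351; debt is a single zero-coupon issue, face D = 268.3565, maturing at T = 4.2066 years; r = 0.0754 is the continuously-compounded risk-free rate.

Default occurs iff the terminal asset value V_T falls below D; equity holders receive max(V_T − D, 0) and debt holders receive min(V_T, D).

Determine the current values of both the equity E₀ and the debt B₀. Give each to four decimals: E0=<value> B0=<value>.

E0=186.4932 B0=160.9061

d₁ = [ln(V₀/D) + (r + σ²/2)T] / (σ√T)
   = [ln(347.3993/268.3565) + (0.0754 + 0.5·0.4351²)·4.2066] / (0.4351·√4.2066)
   = [0.258159 + 0.715358] / 0.892390 = 1.090909
d₂ = d₁ − σ√T = 1.090909 − 0.892390 = 0.198519
N(d₁) = 0.862343,  N(d₂) = 0.578680,  e^(−rT) = 0.728201
E₀ = V₀·N(d₁) − D·e^(−rT)·N(d₂)
   = 347.3993·0.862343 − 268.3565·0.728201·0.578680 = 186.493202
B₀ = V₀ − E₀ = 347.3993 − 186.493202 = 160.906098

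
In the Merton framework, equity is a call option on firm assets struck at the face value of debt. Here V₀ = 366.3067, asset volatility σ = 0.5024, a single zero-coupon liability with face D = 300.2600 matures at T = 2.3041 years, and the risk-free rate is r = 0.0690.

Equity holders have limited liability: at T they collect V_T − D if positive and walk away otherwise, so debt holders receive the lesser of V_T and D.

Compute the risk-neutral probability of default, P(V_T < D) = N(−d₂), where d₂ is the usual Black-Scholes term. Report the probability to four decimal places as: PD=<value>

d₁ = [ln(V₀/D) + (r + σ²/2)T] / (σ√T)
   = [ln(366.3067/300.2600) + (0.0690 + 0.5·0.5024²)·2.3041] / (0.5024·√2.3041)
   = [0.198822 + 0.449767] / 0.762606 = 0.850490
d₂ = d₁ − σ√T = 0.850490 − 0.762606 = 0.087884
risk-neutral PD = N(−d₂) = N(-0.087884) = 0.464984

PD=0.4650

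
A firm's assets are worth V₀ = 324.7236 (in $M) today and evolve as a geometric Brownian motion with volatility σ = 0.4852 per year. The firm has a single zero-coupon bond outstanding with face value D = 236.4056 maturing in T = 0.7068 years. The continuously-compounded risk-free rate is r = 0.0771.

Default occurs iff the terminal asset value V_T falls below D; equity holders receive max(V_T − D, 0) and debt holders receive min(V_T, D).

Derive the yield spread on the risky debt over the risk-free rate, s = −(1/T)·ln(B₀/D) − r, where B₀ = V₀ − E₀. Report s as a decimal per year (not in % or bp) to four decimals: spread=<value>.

spread=0.0691

d₁ = [ln(V₀/D) + (r + σ²/2)T] / (σ√T)
   = [ln(324.7236/236.4056) + (0.0771 + 0.5·0.4852²)·0.7068] / (0.4852·√0.7068)
   = [0.317425 + 0.137691] / 0.407914 = 1.115716
d₂ = d₁ − σ√T = 1.115716 − 0.407914 = 0.707802
N(d₁) = 0.867728,  N(d₂) = 0.760466,  e^(−rT) = 0.946964
E₀ = V₀·N(d₁) − D·e^(−rT)·N(d₂)
   = 324.7236·0.867728 − 236.4056·0.946964·0.760466 = 111.528181
B₀ = V₀ − E₀ = 324.7236 − 111.528181 = 213.195419
spread = −(1/T)·ln(B₀/D) − r = −(1/0.7068)·ln(213.195419/236.4056) − 0.0771 = 0.06910793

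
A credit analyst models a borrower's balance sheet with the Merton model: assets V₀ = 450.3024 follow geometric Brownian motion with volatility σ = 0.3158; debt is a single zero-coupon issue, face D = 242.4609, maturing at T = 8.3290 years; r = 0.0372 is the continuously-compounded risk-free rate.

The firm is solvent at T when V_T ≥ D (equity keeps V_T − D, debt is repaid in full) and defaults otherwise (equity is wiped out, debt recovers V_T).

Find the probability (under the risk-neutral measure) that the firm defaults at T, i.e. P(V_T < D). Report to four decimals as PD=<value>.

d₁ = [ln(V₀/D) + (r + σ²/2)T] / (σ√T)
   = [ln(450.3024/242.4609) + (0.0372 + 0.5·0.3158²)·8.3290] / (0.3158·√8.3290)
   = [0.619079 + 0.725163] / 0.911399 = 1.474921
d₂ = d₁ − σ√T = 1.474921 − 0.911399 = 0.563522
risk-neutral PD = N(−d₂) = N(-0.563522) = 0.286540

PD=0.2865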